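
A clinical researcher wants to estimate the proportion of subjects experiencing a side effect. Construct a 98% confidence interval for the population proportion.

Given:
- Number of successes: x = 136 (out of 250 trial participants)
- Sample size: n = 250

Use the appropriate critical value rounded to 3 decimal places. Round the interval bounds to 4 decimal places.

Sample proportion: p̂ = 136/250 = 0.544000

Check conditions for normal approximation:
  np̂ = 136 ≥ 10 ✓
  n(1-p̂) = 114 ≥ 10 ✓

The sample is large enough, so use a z-interval (normal approximation) for the proportion.

For 98% confidence, z* = 2.326 (from standard normal table)

Standard error: SE = √(p̂(1-p̂)/n) = √(0.544000×0.456000/250) = 0.03150010

Margin of error: E = z* × SE = 2.326 × 0.03150010 = 0.073269

Z-interval: p̂ ± E = 0.544000 ± 0.073269 = (0.470731, 0.617269)

Rounded to 4 decimal places:

(0.4707, 0.6173)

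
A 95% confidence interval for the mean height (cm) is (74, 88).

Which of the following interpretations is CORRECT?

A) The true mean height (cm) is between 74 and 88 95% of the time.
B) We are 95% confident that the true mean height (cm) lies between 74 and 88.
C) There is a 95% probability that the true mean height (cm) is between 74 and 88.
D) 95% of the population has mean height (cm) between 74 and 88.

A confidence interval represents our confidence in the procedure, not a probability statement about the parameter.

Key concept: If we repeated this sampling process many times and computed a 95% CI each time, about 95% of those intervals would contain the true population parameter.

For this specific interval (74, 88):
- Midpoint (point estimate): 81
- Margin of error: 7

The correct interpretation is the one stating confidence that the true parameter lies in the interval — option B.

B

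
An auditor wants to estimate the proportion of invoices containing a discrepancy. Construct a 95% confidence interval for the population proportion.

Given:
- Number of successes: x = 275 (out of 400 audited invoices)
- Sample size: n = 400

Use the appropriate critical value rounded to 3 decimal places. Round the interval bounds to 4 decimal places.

Sample proportion: p̂ = 275/400 = 0.687500

Check conditions for normal approximation:
  np̂ = 275 ≥ 10 ✓
  n(1-p̂) = 125 ≥ 10 ✓

The sample is large enough, so use a z-interval (normal approximation) for the proportion.

For 95% confidence, z* = 1.96 (from standard normal table)

Standard error: SE = √(p̂(1-p̂)/n) = √(0.687500×0.312500/400) = 0.02317562

Margin of error: E = z* × SE = 1.96 × 0.02317562 = 0.045424

Z-interval: p̂ ± E = 0.687500 ± 0.045424 = (0.642076, 0.732924)

Rounded to 4 decimal places:

(0.6421, 0.7329)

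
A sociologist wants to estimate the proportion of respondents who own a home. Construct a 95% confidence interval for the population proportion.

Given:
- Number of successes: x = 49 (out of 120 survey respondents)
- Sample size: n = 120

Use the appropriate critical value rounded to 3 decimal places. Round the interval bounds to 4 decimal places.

Sample proportion: p̂ = 49/120 = 0.408333

Check conditions for normal approximation:
  np̂ = 49 ≥ 10 ✓
  n(1-p̂) = 71 ≥ 10 ✓

The sample is large enough, so use a z-interval (normal approximation) for the proportion.

For 95% confidence, z* = 1.96 (from standard normal table)

Standard error: SE = √(p̂(1-p̂)/n) = √(0.408333×0.591667/120) = 0.04486993

Margin of error: E = z* × SE = 1.96 × 0.04486993 = 0.087945

Z-interval: p̂ ± E = 0.408333 ± 0.087945 = (0.320388, 0.496278)

Rounded to 4 decimal places:

(0.3204, 0.4963)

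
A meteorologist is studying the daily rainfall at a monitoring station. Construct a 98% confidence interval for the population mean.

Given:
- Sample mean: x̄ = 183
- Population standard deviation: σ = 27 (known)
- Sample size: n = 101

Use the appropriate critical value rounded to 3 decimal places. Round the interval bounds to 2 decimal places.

The population standard deviation σ is known, so use a z-interval (standard normal critical value).

For 98% confidence, z* = 2.326 (from standard normal table)

Standard error: SE = σ/√n = 27/√101 = 2.686600

Margin of error: E = z* × SE = 2.326 × 2.686600 = 6.2490

Z-interval: x̄ ± E = 183 ± 6.2490 = (176.7510, 189.2490)

Rounded to 2 decimal places:

(176.75, 189.25)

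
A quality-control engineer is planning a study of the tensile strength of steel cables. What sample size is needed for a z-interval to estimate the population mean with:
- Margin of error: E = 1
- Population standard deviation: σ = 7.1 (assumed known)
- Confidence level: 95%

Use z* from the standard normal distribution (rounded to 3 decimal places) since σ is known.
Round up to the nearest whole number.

Using z* since population σ is known (z-interval formula).

For 95% confidence, z* = 1.96 (from standard normal table)

Sample size formula for z-interval: n = (z*σ/E)²

n = (1.96 × 7.1 / 1)²
  = (13.916000)²
  = 193.6551

Round up to the nearest whole number: n = 194

194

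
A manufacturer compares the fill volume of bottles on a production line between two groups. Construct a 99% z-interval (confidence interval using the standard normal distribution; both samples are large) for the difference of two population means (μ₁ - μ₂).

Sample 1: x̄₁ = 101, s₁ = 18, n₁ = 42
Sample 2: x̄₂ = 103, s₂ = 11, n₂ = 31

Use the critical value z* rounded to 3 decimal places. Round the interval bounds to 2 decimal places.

Both samples are large (n₁ = 42 ≥ 30, n₂ = 31 ≥ 30), so a z-interval for the difference of means applies.

Point estimate: x̄₁ - x̄₂ = 101 - 103 = -2

Standard error: SE = √(s₁²/n₁ + s₂²/n₂)
= √(18²/42 + 11²/31)
= √(7.714286 + 3.903226)
= 3.408447

For 99% confidence, z* = 2.576 (from standard normal table)
Margin of error: E = z* × SE = 2.576 × 3.408447 = 8.7802

Z-interval: (x̄₁ - x̄₂) ± E = -2 ± 8.7802 = (-10.7802, 6.7802)

Rounded to 2 decimal places:

(-10.78, 6.78)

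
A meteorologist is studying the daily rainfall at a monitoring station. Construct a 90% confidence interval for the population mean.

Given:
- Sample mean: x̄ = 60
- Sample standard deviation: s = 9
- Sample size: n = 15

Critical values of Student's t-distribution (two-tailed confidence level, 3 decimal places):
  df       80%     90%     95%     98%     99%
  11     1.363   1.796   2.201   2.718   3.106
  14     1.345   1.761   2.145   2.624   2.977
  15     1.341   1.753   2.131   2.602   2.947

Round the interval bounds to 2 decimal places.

The population standard deviation σ is unknown (only the sample standard deviation s is given), so use a t-interval with df = n - 1 = 15 - 1 = 14.

For 90% confidence with df = 14, t* = 1.761 (from t-table)

Standard error: SE = s/√n = 9/√15 = 2.323790

Margin of error: E = t* × SE = 1.761 × 2.323790 = 4.0922

T-interval: x̄ ± E = 60 ± 4.0922 = (55.9078, 64.0922)

Rounded to 2 decimal places:

(55.91, 64.09)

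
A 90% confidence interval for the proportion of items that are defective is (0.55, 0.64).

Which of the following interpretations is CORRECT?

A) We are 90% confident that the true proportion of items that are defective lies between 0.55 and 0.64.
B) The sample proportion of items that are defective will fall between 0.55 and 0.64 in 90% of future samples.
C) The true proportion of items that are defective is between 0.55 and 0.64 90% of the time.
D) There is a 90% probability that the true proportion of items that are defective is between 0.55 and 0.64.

A confidence interval represents our confidence in the procedure, not a probability statement about the parameter.

Key concept: If we repeated this sampling process many times and computed a 90% CI each time, about 90% of those intervals would contain the true population parameter.

For this specific interval (0.55, 0.64):
- Midpoint (point estimate): 0.595
- Margin of error: 0.045

The correct interpretation is the one stating confidence that the true parameter lies in the interval — option A.

A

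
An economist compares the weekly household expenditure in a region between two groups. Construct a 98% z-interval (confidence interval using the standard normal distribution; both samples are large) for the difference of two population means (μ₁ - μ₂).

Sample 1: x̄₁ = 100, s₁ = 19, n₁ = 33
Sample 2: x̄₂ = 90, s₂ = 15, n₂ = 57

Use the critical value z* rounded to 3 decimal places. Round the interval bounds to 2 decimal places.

Both samples are large (n₁ = 33 ≥ 30, n₂ = 57 ≥ 30), so a z-interval for the difference of means applies.

Point estimate: x̄₁ - x̄₂ = 100 - 90 = 10

Standard error: SE = √(s₁²/n₁ + s₂²/n₂)
= √(19²/33 + 15²/57)
= √(10.939394 + 3.947368)
= 3.858337

For 98% confidence, z* = 2.326 (from standard normal table)
Margin of error: E = z* × SE = 2.326 × 3.858337 = 8.9745

Z-interval: (x̄₁ - x̄₂) ± E = 10 ± 8.9745 = (1.0255, 18.9745)

Rounded to 2 decimal places:

(1.03, 18.97)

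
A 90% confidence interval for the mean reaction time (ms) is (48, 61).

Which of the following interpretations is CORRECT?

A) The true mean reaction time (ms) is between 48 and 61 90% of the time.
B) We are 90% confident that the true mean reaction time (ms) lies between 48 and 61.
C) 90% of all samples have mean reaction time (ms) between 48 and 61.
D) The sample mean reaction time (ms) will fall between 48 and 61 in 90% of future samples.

A confidence interval represents our confidence in the procedure, not a probability statement about the parameter.

Key concept: If we repeated this sampling process many times and computed a 90% CI each time, about 90% of those intervals would contain the true population parameter.

For this specific interval (48, 61):
- Midpoint (point estimate): 54.5
- Margin of error: 6.5

The correct interpretation is the one stating confidence that the true parameter lies in the interval — option B.

B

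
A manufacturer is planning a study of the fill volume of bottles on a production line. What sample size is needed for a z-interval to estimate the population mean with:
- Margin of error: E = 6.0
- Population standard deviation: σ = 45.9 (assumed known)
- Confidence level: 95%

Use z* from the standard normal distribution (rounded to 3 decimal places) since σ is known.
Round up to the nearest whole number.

Using z* since population σ is known (z-interval formula).

For 95% confidence, z* = 1.96 (from standard normal table)

Sample size formula for z-interval: n = (z*σ/E)²

n = (1.96 × 45.9 / 6.0)²
  = (14.994000)²
  = 224.8200

Round up to the nearest whole number: n = 225

225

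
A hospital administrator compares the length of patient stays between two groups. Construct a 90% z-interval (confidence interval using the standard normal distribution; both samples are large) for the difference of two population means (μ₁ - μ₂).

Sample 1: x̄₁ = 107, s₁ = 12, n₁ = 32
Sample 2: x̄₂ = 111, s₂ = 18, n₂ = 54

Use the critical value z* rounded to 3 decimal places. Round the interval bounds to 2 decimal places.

Both samples are large (n₁ = 32 ≥ 30, n₂ = 54 ≥ 30), so a z-interval for the difference of means applies.

Point estimate: x̄₁ - x̄₂ = 107 - 111 = -4

Standard error: SE = √(s₁²/n₁ + s₂²/n₂)
= √(12²/32 + 18²/54)
= √(4.500000 + 6.000000)
= 3.240370

For 90% confidence, z* = 1.645 (from standard normal table)
Margin of error: E = z* × SE = 1.645 × 3.240370 = 5.3304

Z-interval: (x̄₁ - x̄₂) ± E = -4 ± 5.3304 = (-9.3304, 1.3304)

Rounded to 2 decimal places:

(-9.33, 1.33)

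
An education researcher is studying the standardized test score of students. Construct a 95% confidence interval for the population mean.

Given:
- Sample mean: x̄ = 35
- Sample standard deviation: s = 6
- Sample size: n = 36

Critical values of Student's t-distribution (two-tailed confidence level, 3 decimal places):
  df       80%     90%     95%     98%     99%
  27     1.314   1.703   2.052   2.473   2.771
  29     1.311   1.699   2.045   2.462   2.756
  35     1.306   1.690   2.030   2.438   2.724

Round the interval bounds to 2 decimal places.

The population standard deviation σ is unknown (only the sample standard deviation s is given), so use a t-interval with df = n - 1 = 36 - 1 = 35.

For 95% confidence with df = 35, t* = 2.030 (from t-table)

Standard error: SE = s/√n = 6/√36 = 1.000000

Margin of error: E = t* × SE = 2.030 × 1.000000 = 2.0300

T-interval: x̄ ± E = 35 ± 2.0300 = (32.9700, 37.0300)

Rounded to 2 decimal places:

(32.97, 37.03)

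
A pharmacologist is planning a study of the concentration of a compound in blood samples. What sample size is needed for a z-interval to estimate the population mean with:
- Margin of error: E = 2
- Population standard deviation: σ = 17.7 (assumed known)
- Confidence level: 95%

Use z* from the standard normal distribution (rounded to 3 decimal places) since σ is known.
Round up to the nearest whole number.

Using z* since population σ is known (z-interval formula).

For 95% confidence, z* = 1.96 (from standard normal table)

Sample size formula for z-interval: n = (z*σ/E)²

n = (1.96 × 17.7 / 2)²
  = (17.346000)²
  = 300.8837

Round up to the nearest whole number: n = 301

301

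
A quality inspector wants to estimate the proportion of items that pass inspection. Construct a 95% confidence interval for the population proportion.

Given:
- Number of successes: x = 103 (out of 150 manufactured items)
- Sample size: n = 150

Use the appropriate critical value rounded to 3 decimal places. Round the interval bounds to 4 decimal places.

Sample proportion: p̂ = 103/150 = 0.686667

Check conditions for normal approximation:
  np̂ = 103 ≥ 10 ✓
  n(1-p̂) = 47 ≥ 10 ✓

The sample is large enough, so use a z-interval (normal approximation) for the proportion.

For 95% confidence, z* = 1.96 (from standard normal table)

Standard error: SE = √(p̂(1-p̂)/n) = √(0.686667×0.313333/150) = 0.03787308

Margin of error: E = z* × SE = 1.96 × 0.03787308 = 0.074231

Z-interval: p̂ ± E = 0.686667 ± 0.074231 = (0.612435, 0.760898)

Rounded to 4 decimal places:

(0.6124, 0.7609)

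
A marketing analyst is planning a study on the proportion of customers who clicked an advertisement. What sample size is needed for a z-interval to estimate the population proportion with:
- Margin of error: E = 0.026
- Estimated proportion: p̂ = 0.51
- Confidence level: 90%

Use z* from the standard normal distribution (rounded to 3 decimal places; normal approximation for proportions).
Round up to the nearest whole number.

Using z* for proportion z-interval (normal approximation).

For 90% confidence, z* = 1.645 (from standard normal table)

Sample size formula for proportion z-interval: n = z*²p̂(1-p̂)/E²

n = 1.645² × 0.51 × 0.49 / 0.026²
  = 2.706025 × 0.2499 / 0.000676
  = 1000.3486

Round up to the nearest whole number: n = 1001

1001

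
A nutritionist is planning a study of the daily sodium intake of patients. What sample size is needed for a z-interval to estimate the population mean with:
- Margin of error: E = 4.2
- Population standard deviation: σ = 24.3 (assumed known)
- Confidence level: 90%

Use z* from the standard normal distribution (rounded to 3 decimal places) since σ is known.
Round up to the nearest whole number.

Using z* since population σ is known (z-interval formula).

For 90% confidence, z* = 1.645 (from standard normal table)

Sample size formula for z-interval: n = (z*σ/E)²

n = (1.645 × 24.3 / 4.2)²
  = (9.517500)²
  = 90.5828

Round up to the nearest whole number: n = 91

91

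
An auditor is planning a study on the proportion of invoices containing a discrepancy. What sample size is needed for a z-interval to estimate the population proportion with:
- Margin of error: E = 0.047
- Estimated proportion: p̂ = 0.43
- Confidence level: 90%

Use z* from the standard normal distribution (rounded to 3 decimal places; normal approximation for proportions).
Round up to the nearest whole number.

Using z* for proportion z-interval (normal approximation).

For 90% confidence, z* = 1.645 (from standard normal table)

Sample size formula for proportion z-interval: n = z*²p̂(1-p̂)/E²

n = 1.645² × 0.43 × 0.57 / 0.047²
  = 2.706025 × 0.2451 / 0.002209
  = 300.2475

Round up to the nearest whole number: n = 301

301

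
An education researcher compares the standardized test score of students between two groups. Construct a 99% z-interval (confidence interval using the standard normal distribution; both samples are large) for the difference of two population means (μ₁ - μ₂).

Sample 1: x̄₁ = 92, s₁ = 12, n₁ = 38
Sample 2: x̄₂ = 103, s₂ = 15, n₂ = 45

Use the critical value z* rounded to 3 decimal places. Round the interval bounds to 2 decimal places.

Both samples are large (n₁ = 38 ≥ 30, n₂ = 45 ≥ 30), so a z-interval for the difference of means applies.

Point estimate: x̄₁ - x̄₂ = 92 - 103 = -11

Standard error: SE = √(s₁²/n₁ + s₂²/n₂)
= √(12²/38 + 15²/45)
= √(3.789474 + 5.000000)
= 2.964705

For 99% confidence, z* = 2.576 (from standard normal table)
Margin of error: E = z* × SE = 2.576 × 2.964705 = 7.6371

Z-interval: (x̄₁ - x̄₂) ± E = -11 ± 7.6371 = (-18.6371, -3.3629)

Rounded to 2 decimal places:

(-18.64, -3.36)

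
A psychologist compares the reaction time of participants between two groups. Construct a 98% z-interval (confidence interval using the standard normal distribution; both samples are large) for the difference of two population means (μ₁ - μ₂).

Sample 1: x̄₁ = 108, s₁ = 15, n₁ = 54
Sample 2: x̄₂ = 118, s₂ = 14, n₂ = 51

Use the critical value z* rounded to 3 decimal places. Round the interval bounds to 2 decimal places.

Both samples are large (n₁ = 54 ≥ 30, n₂ = 51 ≥ 30), so a z-interval for the difference of means applies.

Point estimate: x̄₁ - x̄₂ = 108 - 118 = -10

Standard error: SE = √(s₁²/n₁ + s₂²/n₂)
= √(15²/54 + 14²/51)
= √(4.166667 + 3.843137)
= 2.830160

For 98% confidence, z* = 2.326 (from standard normal table)
Margin of error: E = z* × SE = 2.326 × 2.830160 = 6.5830

Z-interval: (x̄₁ - x̄₂) ± E = -10 ± 6.5830 = (-16.5830, -3.4170)

Rounded to 2 decimal places:

(-16.58, -3.42)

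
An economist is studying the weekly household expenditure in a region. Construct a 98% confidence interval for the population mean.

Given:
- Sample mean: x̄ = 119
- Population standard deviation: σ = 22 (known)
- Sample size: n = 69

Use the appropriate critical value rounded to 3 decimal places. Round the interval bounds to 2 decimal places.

The population standard deviation σ is known, so use a z-interval (standard normal critical value).

For 98% confidence, z* = 2.326 (from standard normal table)

Standard error: SE = σ/√n = 22/√69 = 2.648489

Margin of error: E = z* × SE = 2.326 × 2.648489 = 6.1604

Z-interval: x̄ ± E = 119 ± 6.1604 = (112.8396, 125.1604)

Rounded to 2 decimal places:

(112.84, 125.16)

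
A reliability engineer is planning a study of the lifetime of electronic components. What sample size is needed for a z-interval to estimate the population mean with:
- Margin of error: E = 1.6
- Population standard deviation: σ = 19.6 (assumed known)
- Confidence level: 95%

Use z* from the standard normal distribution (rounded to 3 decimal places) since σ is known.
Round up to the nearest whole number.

Using z* since population σ is known (z-interval formula).

For 95% confidence, z* = 1.96 (from standard normal table)

Sample size formula for z-interval: n = (z*σ/E)²

n = (1.96 × 19.6 / 1.6)²
  = (24.010000)²
  = 576.4801

Round up to the nearest whole number: n = 577

577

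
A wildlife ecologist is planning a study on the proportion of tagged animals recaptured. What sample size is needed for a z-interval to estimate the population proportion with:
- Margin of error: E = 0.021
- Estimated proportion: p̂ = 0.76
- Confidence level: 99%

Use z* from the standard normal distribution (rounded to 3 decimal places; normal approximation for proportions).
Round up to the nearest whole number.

Using z* for proportion z-interval (normal approximation).

For 99% confidence, z* = 2.576 (from standard normal table)

Sample size formula for proportion z-interval: n = z*²p̂(1-p̂)/E²

n = 2.576² × 0.76 × 0.24 / 0.021²
  = 6.635776 × 0.1824 / 0.000441
  = 2744.5931

Round up to the nearest whole number: n = 2745

2745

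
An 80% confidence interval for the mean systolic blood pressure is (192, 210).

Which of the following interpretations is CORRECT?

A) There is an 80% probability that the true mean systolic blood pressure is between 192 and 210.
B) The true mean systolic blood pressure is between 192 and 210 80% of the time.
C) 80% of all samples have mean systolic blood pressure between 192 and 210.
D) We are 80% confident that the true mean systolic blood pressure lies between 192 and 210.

A confidence interval represents our confidence in the procedure, not a probability statement about the parameter.

Key concept: If we repeated this sampling process many times and computed an 80% CI each time, about 80% of those intervals would contain the true population parameter.

For this specific interval (192, 210):
- Midpoint (point estimate): 201
- Margin of error: 9

The correct interpretation is the one stating confidence that the true parameter lies in the interval — option D.

D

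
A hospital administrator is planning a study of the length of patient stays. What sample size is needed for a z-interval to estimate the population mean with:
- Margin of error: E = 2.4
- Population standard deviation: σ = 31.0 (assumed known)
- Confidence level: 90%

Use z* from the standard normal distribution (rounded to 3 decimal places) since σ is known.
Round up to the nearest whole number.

Using z* since population σ is known (z-interval formula).

For 90% confidence, z* = 1.645 (from standard normal table)

Sample size formula for z-interval: n = (z*σ/E)²

n = (1.645 × 31.0 / 2.4)²
  = (21.247917)²
  = 451.4740

Round up to the nearest whole number: n = 452

452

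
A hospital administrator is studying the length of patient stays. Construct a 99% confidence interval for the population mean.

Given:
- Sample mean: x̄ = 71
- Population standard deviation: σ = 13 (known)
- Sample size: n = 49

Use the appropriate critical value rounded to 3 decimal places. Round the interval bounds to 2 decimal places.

The population standard deviation σ is known, so use a z-interval (standard normal critical value).

For 99% confidence, z* = 2.576 (from standard normal table)

Standard error: SE = σ/√n = 13/√49 = 1.857143

Margin of error: E = z* × SE = 2.576 × 1.857143 = 4.7840

Z-interval: x̄ ± E = 71 ± 4.7840 = (66.2160, 75.7840)

Rounded to 2 decimal places:

(66.22, 75.78)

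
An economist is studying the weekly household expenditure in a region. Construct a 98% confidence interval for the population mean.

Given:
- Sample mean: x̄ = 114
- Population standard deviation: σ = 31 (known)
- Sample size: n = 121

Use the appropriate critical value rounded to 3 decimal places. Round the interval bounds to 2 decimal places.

The population standard deviation σ is known, so use a z-interval (standard normal critical value).

For 98% confidence, z* = 2.326 (from standard normal table)

Standard error: SE = σ/√n = 31/√121 = 2.818182

Margin of error: E = z* × SE = 2.326 × 2.818182 = 6.5551

Z-interval: x̄ ± E = 114 ± 6.5551 = (107.4449, 120.5551)

Rounded to 2 decimal places:

(107.44, 120.56)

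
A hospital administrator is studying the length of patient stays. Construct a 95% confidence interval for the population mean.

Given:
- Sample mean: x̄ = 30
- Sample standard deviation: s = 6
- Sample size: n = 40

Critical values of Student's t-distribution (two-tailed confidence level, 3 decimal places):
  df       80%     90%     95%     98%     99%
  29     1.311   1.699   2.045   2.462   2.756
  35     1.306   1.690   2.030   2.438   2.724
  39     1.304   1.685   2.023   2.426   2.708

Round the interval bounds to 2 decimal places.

The population standard deviation σ is unknown (only the sample standard deviation s is given), so use a t-interval with df = n - 1 = 40 - 1 = 39.

For 95% confidence with df = 39, t* = 2.023 (from t-table)

Standard error: SE = s/√n = 6/√40 = 0.948683

Margin of error: E = t* × SE = 2.023 × 0.948683 = 1.9192

T-interval: x̄ ± E = 30 ± 1.9192 = (28.0808, 31.9192)

Rounded to 2 decimal places:

(28.08, 31.92)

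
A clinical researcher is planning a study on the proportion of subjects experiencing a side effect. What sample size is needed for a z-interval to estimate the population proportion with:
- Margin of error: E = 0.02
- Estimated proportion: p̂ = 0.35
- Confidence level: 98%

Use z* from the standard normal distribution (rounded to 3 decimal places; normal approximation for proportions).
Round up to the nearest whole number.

Using z* for proportion z-interval (normal approximation).

For 98% confidence, z* = 2.326 (from standard normal table)

Sample size formula for proportion z-interval: n = z*²p̂(1-p̂)/E²

n = 2.326² × 0.35 × 0.65 / 0.02²
  = 5.410276 × 0.2275 / 0.0004
  = 3077.0945

Round up to the nearest whole number: n = 3078

3078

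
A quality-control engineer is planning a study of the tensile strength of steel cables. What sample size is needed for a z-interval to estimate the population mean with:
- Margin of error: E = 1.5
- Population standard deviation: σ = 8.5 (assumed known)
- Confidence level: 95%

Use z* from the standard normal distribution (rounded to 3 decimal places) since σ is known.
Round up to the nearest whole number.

Using z* since population σ is known (z-interval formula).

For 95% confidence, z* = 1.96 (from standard normal table)

Sample size formula for z-interval: n = (z*σ/E)²

n = (1.96 × 8.5 / 1.5)²
  = (11.106667)²
  = 123.3580

Round up to the nearest whole number: n = 124

124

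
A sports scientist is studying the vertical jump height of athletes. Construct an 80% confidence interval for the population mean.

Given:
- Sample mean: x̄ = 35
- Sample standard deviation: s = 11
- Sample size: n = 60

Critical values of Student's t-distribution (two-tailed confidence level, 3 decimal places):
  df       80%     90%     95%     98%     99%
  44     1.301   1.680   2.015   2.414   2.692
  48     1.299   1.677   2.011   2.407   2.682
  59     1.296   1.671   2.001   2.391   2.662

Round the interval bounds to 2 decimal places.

The population standard deviation σ is unknown (only the sample standard deviation s is given), so use a t-interval with df = n - 1 = 60 - 1 = 59.

For 80% confidence with df = 59, t* = 1.296 (from t-table)

Standard error: SE = s/√n = 11/√60 = 1.420094

Margin of error: E = t* × SE = 1.296 × 1.420094 = 1.8404

T-interval: x̄ ± E = 35 ± 1.8404 = (33.1596, 36.8404)

Rounded to 2 decimal places:

(33.16, 36.84)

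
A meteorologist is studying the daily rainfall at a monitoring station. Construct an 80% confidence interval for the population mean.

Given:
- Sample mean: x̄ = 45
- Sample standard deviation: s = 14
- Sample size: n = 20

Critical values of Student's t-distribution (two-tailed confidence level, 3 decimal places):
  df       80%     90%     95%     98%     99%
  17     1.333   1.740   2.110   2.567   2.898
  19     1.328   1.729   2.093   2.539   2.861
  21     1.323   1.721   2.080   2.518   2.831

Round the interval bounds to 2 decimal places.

The population standard deviation σ is unknown (only the sample standard deviation s is given), so use a t-interval with df = n - 1 = 20 - 1 = 19.

For 80% confidence with df = 19, t* = 1.328 (from t-table)

Standard error: SE = s/√n = 14/√20 = 3.130495

Margin of error: E = t* × SE = 1.328 × 3.130495 = 4.1573

T-interval: x̄ ± E = 45 ± 4.1573 = (40.8427, 49.1573)

Rounded to 2 decimal places:

(40.84, 49.16)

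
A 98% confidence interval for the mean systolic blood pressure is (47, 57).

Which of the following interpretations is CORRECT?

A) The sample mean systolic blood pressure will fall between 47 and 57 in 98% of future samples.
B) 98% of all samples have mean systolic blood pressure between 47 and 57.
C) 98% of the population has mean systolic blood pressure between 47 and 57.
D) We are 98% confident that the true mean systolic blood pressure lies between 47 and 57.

A confidence interval represents our confidence in the procedure, not a probability statement about the parameter.

Key concept: If we repeated this sampling process many times and computed a 98% CI each time, about 98% of those intervals would contain the true population parameter.

For this specific interval (47, 57):
- Midpoint (point estimate): 52
- Margin of error: 5

The correct interpretation is the one stating confidence that the true parameter lies in the interval — option D.

D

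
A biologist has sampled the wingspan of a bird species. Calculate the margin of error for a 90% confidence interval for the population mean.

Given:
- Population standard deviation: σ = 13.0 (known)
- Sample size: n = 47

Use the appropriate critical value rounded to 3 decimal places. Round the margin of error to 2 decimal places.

The population standard deviation σ is known, so use the z-interval margin of error formula.

For 90% confidence, z* = 1.645 (from standard normal table)

Margin of error formula for z-interval: E = z* × σ/√n

E = 1.645 × 13.0/√47
  = 1.645 × 1.896245
  = 3.1193

Rounded to 2 decimal places:

3.12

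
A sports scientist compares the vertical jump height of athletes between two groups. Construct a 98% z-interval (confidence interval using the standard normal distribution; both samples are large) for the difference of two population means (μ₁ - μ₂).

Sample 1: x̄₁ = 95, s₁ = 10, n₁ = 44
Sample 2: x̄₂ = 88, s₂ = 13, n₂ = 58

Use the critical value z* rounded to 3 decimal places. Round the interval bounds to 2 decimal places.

Both samples are large (n₁ = 44 ≥ 30, n₂ = 58 ≥ 30), so a z-interval for the difference of means applies.

Point estimate: x̄₁ - x̄₂ = 95 - 88 = 7

Standard error: SE = √(s₁²/n₁ + s₂²/n₂)
= √(10²/44 + 13²/58)
= √(2.272727 + 2.913793)
= 2.277393

For 98% confidence, z* = 2.326 (from standard normal table)
Margin of error: E = z* × SE = 2.326 × 2.277393 = 5.2972

Z-interval: (x̄₁ - x̄₂) ± E = 7 ± 5.2972 = (1.7028, 12.2972)

Rounded to 2 decimal places:

(1.70, 12.30)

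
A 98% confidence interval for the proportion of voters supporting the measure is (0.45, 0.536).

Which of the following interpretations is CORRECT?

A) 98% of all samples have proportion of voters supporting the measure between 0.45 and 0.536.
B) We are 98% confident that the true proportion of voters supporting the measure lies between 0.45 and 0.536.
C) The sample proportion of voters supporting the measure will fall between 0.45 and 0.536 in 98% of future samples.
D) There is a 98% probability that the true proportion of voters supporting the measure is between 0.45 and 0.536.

A confidence interval represents our confidence in the procedure, not a probability statement about the parameter.

Key concept: If we repeated this sampling process many times and computed a 98% CI each time, about 98% of those intervals would contain the true population parameter.

For this specific interval (0.45, 0.536):
- Midpoint (point estimate): 0.493
- Margin of error: 0.043

The correct interpretation is the one stating confidence that the true parameter lies in the interval — option B.

B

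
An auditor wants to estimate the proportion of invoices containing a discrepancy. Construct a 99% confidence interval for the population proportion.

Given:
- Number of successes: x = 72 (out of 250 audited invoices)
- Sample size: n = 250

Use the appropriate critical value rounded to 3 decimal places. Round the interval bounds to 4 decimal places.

Sample proportion: p̂ = 72/250 = 0.288000

Check conditions for normal approximation:
  np̂ = 72 ≥ 10 ✓
  n(1-p̂) = 178 ≥ 10 ✓

The sample is large enough, so use a z-interval (normal approximation) for the proportion.

For 99% confidence, z* = 2.576 (from standard normal table)

Standard error: SE = √(p̂(1-p̂)/n) = √(0.288000×0.712000/250) = 0.02863955

Margin of error: E = z* × SE = 2.576 × 0.02863955 = 0.073775

Z-interval: p̂ ± E = 0.288000 ± 0.073775 = (0.214225, 0.361775)

Rounded to 4 decimal places:

(0.2142, 0.3618)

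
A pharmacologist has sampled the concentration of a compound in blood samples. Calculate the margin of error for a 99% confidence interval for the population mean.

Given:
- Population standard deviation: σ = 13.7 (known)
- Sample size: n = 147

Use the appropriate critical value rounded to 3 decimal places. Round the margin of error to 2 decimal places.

The population standard deviation σ is known, so use the z-interval margin of error formula.

For 99% confidence, z* = 2.576 (from standard normal table)

Margin of error formula for z-interval: E = z* × σ/√n

E = 2.576 × 13.7/√147
  = 2.576 × 1.129957
  = 2.9108

Rounded to 2 decimal places:

2.91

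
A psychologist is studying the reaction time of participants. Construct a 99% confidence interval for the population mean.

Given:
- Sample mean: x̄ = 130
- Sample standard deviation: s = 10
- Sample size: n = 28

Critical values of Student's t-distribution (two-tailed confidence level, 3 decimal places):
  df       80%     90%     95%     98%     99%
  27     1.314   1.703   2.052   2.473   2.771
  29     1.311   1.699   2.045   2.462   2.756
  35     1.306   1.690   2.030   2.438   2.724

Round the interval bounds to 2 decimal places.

The population standard deviation σ is unknown (only the sample standard deviation s is given), so use a t-interval with df = n - 1 = 28 - 1 = 27.

For 99% confidence with df = 27, t* = 2.771 (from t-table)

Standard error: SE = s/√n = 10/√28 = 1.889822

Margin of error: E = t* × SE = 2.771 × 1.889822 = 5.2367

T-interval: x̄ ± E = 130 ± 5.2367 = (124.7633, 135.2367)

Rounded to 2 decimal places:

(124.76, 135.24)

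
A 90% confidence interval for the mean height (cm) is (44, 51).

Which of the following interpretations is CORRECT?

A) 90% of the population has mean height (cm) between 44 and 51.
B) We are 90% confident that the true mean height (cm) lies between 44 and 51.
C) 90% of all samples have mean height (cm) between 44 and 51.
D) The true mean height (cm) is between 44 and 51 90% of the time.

A confidence interval represents our confidence in the procedure, not a probability statement about the parameter.

Key concept: If we repeated this sampling process many times and computed a 90% CI each time, about 90% of those intervals would contain the true population parameter.

For this specific interval (44, 51):
- Midpoint (point estimate): 47.5
- Margin of error: 3.5

The correct interpretation is the one stating confidence that the true parameter lies in the interval — option B.

B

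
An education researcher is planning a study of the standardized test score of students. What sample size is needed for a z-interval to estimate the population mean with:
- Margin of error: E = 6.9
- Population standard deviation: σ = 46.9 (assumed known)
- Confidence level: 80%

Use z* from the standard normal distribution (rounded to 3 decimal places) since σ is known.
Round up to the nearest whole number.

Using z* since population σ is known (z-interval formula).

For 80% confidence, z* = 1.282 (from standard normal table)

Sample size formula for z-interval: n = (z*σ/E)²

n = (1.282 × 46.9 / 6.9)²
  = (8.713884)²
  = 75.9318

Round up to the nearest whole number: n = 76

76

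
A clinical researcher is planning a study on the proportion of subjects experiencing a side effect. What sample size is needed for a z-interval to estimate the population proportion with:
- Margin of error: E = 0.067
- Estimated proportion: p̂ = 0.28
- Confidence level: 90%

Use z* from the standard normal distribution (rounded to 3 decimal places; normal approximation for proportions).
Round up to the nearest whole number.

Using z* for proportion z-interval (normal approximation).

For 90% confidence, z* = 1.645 (from standard normal table)

Sample size formula for proportion z-interval: n = z*²p̂(1-p̂)/E²

n = 1.645² × 0.28 × 0.72 / 0.067²
  = 2.706025 × 0.2016 / 0.004489
  = 121.5270

Round up to the nearest whole number: n = 122

122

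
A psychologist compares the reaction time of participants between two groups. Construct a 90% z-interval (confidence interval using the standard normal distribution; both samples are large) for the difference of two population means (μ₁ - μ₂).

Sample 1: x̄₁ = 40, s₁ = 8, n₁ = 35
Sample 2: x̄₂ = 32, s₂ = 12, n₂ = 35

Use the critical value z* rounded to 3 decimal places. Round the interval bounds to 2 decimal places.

Both samples are large (n₁ = 35 ≥ 30, n₂ = 35 ≥ 30), so a z-interval for the difference of means applies.

Point estimate: x̄₁ - x̄₂ = 40 - 32 = 8

Standard error: SE = √(s₁²/n₁ + s₂²/n₂)
= √(8²/35 + 12²/35)
= √(1.828571 + 4.114286)
= 2.437798

For 90% confidence, z* = 1.645 (from standard normal table)
Margin of error: E = z* × SE = 1.645 × 2.437798 = 4.0102

Z-interval: (x̄₁ - x̄₂) ± E = 8 ± 4.0102 = (3.9898, 12.0102)

Rounded to 2 decimal places:

(3.99, 12.01)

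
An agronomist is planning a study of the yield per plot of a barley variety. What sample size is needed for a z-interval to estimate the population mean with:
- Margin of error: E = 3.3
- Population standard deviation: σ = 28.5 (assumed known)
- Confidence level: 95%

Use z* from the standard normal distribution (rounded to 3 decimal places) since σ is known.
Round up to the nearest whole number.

Using z* since population σ is known (z-interval formula).

For 95% confidence, z* = 1.96 (from standard normal table)

Sample size formula for z-interval: n = (z*σ/E)²

n = (1.96 × 28.5 / 3.3)²
  = (16.927273)²
  = 286.5326

Round up to the nearest whole number: n = 287

287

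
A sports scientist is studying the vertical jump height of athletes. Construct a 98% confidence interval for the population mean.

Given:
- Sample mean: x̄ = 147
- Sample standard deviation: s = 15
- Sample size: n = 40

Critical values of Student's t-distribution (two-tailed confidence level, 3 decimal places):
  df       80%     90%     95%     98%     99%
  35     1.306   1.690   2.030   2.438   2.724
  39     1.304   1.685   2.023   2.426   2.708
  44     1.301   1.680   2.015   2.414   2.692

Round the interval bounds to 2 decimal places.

The population standard deviation σ is unknown (only the sample standard deviation s is given), so use a t-interval with df = n - 1 = 40 - 1 = 39.

For 98% confidence with df = 39, t* = 2.426 (from t-table)

Standard error: SE = s/√n = 15/√40 = 2.371708

Margin of error: E = t* × SE = 2.426 × 2.371708 = 5.7538

T-interval: x̄ ± E = 147 ± 5.7538 = (141.2462, 152.7538)

Rounded to 2 decimal places:

(141.25, 152.75)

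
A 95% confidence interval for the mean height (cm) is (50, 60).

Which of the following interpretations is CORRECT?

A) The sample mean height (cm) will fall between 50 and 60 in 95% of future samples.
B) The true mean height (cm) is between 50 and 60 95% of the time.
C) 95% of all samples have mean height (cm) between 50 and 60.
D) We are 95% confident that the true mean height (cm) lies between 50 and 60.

A confidence interval represents our confidence in the procedure, not a probability statement about the parameter.

Key concept: If we repeated this sampling process many times and computed a 95% CI each time, about 95% of those intervals would contain the true population parameter.

For this specific interval (50, 60):
- Midpoint (point estimate): 55
- Margin of error: 5

The correct interpretation is the one stating confidence that the true parameter lies in the interval — option D.

D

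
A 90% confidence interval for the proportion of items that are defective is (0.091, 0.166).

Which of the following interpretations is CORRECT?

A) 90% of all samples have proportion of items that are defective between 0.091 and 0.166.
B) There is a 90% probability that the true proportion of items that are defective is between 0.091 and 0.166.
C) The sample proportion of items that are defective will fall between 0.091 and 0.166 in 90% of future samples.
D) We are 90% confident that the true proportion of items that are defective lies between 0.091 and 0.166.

A confidence interval represents our confidence in the procedure, not a probability statement about the parameter.

Key concept: If we repeated this sampling process many times and computed a 90% CI each time, about 90% of those intervals would contain the true population parameter.

For this specific interval (0.091, 0.166):
- Midpoint (point estimate): 0.1285
- Margin of error: 0.0375

The correct interpretation is the one stating confidence that the true parameter lies in the interval — option D.

D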